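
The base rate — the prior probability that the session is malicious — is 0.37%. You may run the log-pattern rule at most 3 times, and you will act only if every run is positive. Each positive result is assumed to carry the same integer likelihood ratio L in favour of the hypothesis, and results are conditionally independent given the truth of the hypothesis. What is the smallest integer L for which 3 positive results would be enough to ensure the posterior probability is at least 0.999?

Prior odds = 0.0037/0.9963 = 37/9963.
Target odds = 0.999/0.001 = 999.
Need L³ ≥ 999 ÷ (37/9963) = 269001.
64³ = 262144 < 269001 ≤ 274625 = 65³, so L = 65.

65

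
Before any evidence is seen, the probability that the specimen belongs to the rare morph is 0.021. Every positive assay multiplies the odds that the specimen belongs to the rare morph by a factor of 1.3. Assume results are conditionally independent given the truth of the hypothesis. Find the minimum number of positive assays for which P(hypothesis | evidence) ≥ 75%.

19

Prior odds: 0.021 ÷ 0.979 = 21/979.
Likelihood ratio per positive assay = 1.3.
Target odds: 0.75 ÷ 0.25 = 3.
Need (21/979) × 1.3ⁿ ≥ 3, i.e. 1.3ⁿ ≥ 979/7.
1.3¹⁸ ≈112.455 falls short of 979/7 but 1.3¹⁹ ≈146.192 reaches it, so n = 19.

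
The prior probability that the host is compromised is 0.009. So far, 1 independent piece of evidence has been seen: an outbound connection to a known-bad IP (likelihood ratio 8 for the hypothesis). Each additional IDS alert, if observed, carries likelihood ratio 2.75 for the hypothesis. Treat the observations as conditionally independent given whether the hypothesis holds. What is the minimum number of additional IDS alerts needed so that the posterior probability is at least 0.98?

Prior odds = 0.009/0.991 = 9/991.
Bayes factor of the evidence already in hand = 8.
Odds after that evidence = (9/991) × 8 = 72/991.
Target odds = 0.98/0.02 = 49.
Need 2.75ⁿ ≥ 49 ÷ (72/991) = 48559/72.
2.75⁶ = 1771561/4096 falls short of 48559/72 but 2.75⁷ = 19487171/16384 reaches it, so n = 7.

7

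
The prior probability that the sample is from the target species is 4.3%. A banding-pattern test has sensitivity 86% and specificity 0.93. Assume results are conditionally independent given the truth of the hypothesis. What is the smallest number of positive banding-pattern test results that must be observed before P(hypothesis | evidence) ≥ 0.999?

Prior odds: 0.043 ÷ 0.957 = 43/957.
False-positive rate = 1 − 0.93 = 0.07; likelihood ratio of a positive = 0.86/0.07 = 86/7.
Target odds: 0.999 ÷ 0.001 = 999.
Need (43/957) × (86/7)ⁿ ≥ 999, i.e. (86/7)ⁿ ≥ 956043/43.
(86/7)³ = 636056/343 falls short of 956043/43 but (86/7)⁴ = 54700816/2401 reaches it, so n = 4.

4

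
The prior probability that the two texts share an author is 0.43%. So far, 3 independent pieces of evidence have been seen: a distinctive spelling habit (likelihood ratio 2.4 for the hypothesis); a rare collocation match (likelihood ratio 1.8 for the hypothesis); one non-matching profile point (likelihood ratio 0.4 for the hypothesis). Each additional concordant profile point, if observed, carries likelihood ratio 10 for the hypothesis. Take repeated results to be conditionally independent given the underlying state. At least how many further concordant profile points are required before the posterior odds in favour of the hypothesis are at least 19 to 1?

4

Prior odds = 0.0043/0.9957 = 43/9957.
Combined Bayes factor of the evidence already in hand = 2.4 × 1.8 × 0.4 = 1.728.
Odds after that evidence = (43/9957) × 1.728 = 3096/414875.
Target odds = 19.
Need 10ⁿ ≥ 19 ÷ (3096/414875) = 7882625/3096.
10³ = 1000 falls short of 7882625/3096 but 10⁴ = 10000 reaches it, so n = 4.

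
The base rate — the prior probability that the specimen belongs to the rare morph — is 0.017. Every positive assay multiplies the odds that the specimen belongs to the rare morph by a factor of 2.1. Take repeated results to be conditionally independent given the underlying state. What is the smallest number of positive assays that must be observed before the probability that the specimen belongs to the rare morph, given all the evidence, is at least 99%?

12

Prior odds: 0.017 ÷ 0.983 = 17/983.
Likelihood ratio per positive assay = 2.1.
Target odds: 0.99 ÷ 0.01 = 99.
Need (17/983) × 2.1ⁿ ≥ 99, i.e. 2.1ⁿ ≥ 97317/17.
2.1¹¹ ≈3502.78 falls short of 97317/17 but 2.1¹² ≈7355.83 reaches it, so n = 12.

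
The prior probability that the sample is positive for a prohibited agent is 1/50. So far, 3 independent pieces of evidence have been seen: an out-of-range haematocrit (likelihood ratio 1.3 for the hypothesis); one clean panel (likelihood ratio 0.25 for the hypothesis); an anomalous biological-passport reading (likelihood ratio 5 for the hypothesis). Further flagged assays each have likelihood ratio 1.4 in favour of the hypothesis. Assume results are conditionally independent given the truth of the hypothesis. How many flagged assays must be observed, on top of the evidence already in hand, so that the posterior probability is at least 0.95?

19

Prior odds = 0.02/0.98 = 1/49.
Combined Bayes factor of the evidence already in hand = 1.3 × 0.25 × 5 = 1.625.
Odds after that evidence = (1/49) × 1.625 = 13/392.
Target odds = 0.95/0.05 = 19.
Need 1.4ⁿ ≥ 19 ÷ (13/392) = 7448/13.
1.4¹⁸ ≈426.879 falls short of 7448/13 but 1.4¹⁹ ≈597.63 reaches it, so n = 19.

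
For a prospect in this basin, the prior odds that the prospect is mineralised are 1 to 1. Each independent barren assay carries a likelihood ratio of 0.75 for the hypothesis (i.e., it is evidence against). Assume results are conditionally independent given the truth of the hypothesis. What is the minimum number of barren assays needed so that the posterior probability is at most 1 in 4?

4

Prior odds = 1.
Likelihood ratio per barren assay = 0.75.
Target posterior odds = 0.25/0.75 = 1/3.
Require 0.75ⁿ ≤ 1/3 ÷ 1 = 1/3.
0.75³ = 0.421875 is still above 1/3 but 0.75⁴ = 0.31640625 is at or below it, so n = 4.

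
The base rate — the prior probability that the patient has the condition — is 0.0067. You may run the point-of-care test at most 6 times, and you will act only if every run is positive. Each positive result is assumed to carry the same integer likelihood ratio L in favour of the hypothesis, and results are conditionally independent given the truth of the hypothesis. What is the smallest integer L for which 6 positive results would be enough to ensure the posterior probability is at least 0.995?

Prior odds = 0.0067/0.9933 = 67/9933.
Target odds = 0.995/0.005 = 199.
Need L⁶ ≥ 199 ÷ (67/9933) = 1976667/67.
5⁶ = 15625 < 1976667/67 ≤ 46656 = 6⁶, so L = 6.

6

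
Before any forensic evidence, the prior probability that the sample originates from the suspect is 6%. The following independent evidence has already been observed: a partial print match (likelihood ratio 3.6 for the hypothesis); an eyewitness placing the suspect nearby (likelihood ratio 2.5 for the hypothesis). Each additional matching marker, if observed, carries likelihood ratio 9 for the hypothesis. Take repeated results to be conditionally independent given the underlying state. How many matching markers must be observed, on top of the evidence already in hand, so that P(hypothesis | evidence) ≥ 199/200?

3

Prior odds = 0.06/0.94 = 3/47.
Combined Bayes factor of the evidence already in hand = 3.6 × 2.5 = 9.
Odds after that evidence = (3/47) × 9 = 27/47.
Target odds = 0.995/0.005 = 199.
Need 9ⁿ ≥ 199 ÷ (27/47) = 9353/27.
9² = 81 falls short of 9353/27 but 9³ = 729 reaches it, so n = 3.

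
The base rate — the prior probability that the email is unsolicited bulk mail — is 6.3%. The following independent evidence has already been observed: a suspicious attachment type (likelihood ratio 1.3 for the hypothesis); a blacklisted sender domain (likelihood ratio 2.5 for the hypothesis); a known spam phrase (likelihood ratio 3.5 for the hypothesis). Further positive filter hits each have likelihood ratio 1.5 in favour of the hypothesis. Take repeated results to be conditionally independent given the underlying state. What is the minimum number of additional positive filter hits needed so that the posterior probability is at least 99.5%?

14

Prior odds = 0.063/0.937 = 63/937.
Combined Bayes factor of the evidence already in hand = 1.3 × 2.5 × 3.5 = 11.375.
Odds after that evidence = (63/937) × 11.375 = 5733/7496.
Target odds = 0.995/0.005 = 199.
Need 1.5ⁿ ≥ 199 ÷ (5733/7496) = 1491704/5733.
1.5¹³ = 1594323/8192 falls short of 1491704/5733 but 1.5¹⁴ = 4782969/16384 reaches it, so n = 14.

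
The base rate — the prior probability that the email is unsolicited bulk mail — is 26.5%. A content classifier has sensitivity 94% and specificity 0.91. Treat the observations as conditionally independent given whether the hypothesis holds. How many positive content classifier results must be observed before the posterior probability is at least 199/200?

3

Prior odds: 0.265 ÷ 0.735 = 53/147.
False-positive rate = 1 − 0.91 = 0.09; likelihood ratio of a positive = 0.94/0.09 = 94/9.
Target odds: 0.995 ÷ 0.005 = 199.
Need (53/147) × (94/9)ⁿ ≥ 199, i.e. (94/9)ⁿ ≥ 29253/53.
(94/9)² = 8836/81 falls short of 29253/53 but (94/9)³ = 830584/729 reaches it, so n = 3.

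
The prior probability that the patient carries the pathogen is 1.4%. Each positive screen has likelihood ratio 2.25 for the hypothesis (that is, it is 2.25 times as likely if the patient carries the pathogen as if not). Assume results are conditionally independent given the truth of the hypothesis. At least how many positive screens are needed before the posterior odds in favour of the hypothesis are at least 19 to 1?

9

Prior odds: 0.014 ÷ 0.986 = 7/493.
Likelihood ratio per positive screen = 2.25.
Target odds = 19.
Need (7/493) × 2.25ⁿ ≥ 19, i.e. 2.25ⁿ ≥ 9367/7.
2.25⁸ = 43046721/65536 falls short of 9367/7 but 2.25⁹ = 387420489/262144 reaches it, so n = 9.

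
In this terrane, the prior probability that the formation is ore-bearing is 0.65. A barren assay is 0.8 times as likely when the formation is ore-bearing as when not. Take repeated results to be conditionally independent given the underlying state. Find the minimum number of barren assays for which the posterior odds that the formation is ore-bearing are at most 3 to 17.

Prior odds: 0.65 ÷ 0.35 = 13/7.
Likelihood ratio per barren assay = 0.8.
Target odds = 3/17.
Require 0.8ⁿ ≤ 3/17 ÷ (13/7) = 21/221.
0.8¹⁰ = 1048576/9765625 is still above 21/221 but 0.8¹¹ = 4194304/48828125 is at or below it, so n = 11.

11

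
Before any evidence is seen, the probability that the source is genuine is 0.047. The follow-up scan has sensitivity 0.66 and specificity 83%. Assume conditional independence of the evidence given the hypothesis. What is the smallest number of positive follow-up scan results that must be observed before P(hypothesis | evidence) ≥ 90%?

4

Prior odds = 0.047/0.953 = 47/953.
False-positive rate = 1 − 0.83 = 0.17; likelihood ratio of a positive = 0.66/0.17 = 66/17.
Target posterior odds = 0.9/0.1 = 9.
Need (47/953) × (66/17)ⁿ ≥ 9, i.e. (66/17)ⁿ ≥ 8577/47.
(66/17)³ = 287496/4913 falls short of 8577/47 but (66/17)⁴ = 18974736/83521 reaches it, so n = 4.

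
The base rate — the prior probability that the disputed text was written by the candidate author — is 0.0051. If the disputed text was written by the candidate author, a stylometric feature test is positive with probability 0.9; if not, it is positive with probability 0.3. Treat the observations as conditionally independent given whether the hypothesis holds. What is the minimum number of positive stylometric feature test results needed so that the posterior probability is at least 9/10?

7

Prior odds: 0.0051 ÷ 0.9949 = 51/9949.
Likelihood ratio of a positive = 0.9/0.3 = 3.
Target posterior odds = 0.9/0.1 = 9.
Need (51/9949) × 3ⁿ ≥ 9, i.e. 3ⁿ ≥ 29847/17.
3⁶ = 729 falls short of 29847/17 but 3⁷ = 2187 reaches it, so n = 7.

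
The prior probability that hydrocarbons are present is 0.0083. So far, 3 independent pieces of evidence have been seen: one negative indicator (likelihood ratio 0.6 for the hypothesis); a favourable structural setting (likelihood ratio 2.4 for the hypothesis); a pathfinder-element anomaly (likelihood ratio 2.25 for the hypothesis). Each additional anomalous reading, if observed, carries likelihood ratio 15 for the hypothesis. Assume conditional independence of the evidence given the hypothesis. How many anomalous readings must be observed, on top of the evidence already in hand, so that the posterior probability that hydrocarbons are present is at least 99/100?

Prior odds = 0.0083/0.9917 = 83/9917.
Combined Bayes factor of the evidence already in hand = 0.6 × 2.4 × 2.25 = 3.24.
Odds after that evidence = (83/9917) × 3.24 = 6723/247925.
Target odds = 0.99/0.01 = 99.
Need 15ⁿ ≥ 99 ÷ (6723/247925) = 2727175/747.
15³ = 3375 falls short of 2727175/747 but 15⁴ = 50625 reaches it, so n = 4.

4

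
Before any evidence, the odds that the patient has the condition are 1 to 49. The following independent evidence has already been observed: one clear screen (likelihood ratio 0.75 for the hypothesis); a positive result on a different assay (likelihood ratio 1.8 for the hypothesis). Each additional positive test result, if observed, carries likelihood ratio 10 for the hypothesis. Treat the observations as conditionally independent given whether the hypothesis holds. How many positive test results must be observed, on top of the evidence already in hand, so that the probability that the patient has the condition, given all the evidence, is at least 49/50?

Prior odds = 1/49.
Combined Bayes factor of the evidence already in hand = 0.75 × 1.8 = 1.35.
Odds after that evidence = (1/49) × 1.35 = 27/980.
Target odds = 0.98/0.02 = 49.
Need 10ⁿ ≥ 49 ÷ (27/980) = 48020/27.
10³ = 1000 falls short of 48020/27 but 10⁴ = 10000 reaches it, so n = 4.

4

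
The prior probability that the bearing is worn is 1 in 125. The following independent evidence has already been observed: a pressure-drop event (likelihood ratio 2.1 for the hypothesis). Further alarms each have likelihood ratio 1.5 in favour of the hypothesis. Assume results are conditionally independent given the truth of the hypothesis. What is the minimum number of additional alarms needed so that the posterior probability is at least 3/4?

13

Prior odds = 0.008/0.992 = 1/124.
Bayes factor of the evidence already in hand = 2.1.
Odds after that evidence = (1/124) × 2.1 = 21/1240.
Target odds = 0.75/0.25 = 3.
Need 1.5ⁿ ≥ 3 ÷ (21/1240) = 1240/7.
1.5¹² = 531441/4096 falls short of 1240/7 but 1.5¹³ = 1594323/8192 reaches it, so n = 13.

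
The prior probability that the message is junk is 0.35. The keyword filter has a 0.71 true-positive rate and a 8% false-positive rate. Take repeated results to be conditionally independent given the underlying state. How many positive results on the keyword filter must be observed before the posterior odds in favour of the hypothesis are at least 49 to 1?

Prior odds: 0.35 ÷ 0.65 = 7/13.
Likelihood ratio of a positive result = 0.71/0.08 = 8.875.
Target odds = 49.
Require 8.875ⁿ ≥ 49 ÷ (7/13) = 91.
8.875² = 78.765625 falls short of 91 but 8.875³ = 357911/512 reaches it, so n = 3.

3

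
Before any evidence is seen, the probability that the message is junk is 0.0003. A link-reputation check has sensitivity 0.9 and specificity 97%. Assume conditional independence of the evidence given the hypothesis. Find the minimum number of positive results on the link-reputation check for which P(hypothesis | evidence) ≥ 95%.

4

Prior odds: 0.0003 ÷ 0.9997 = 3/9997.
False-positive rate = 1 − 0.97 = 0.03; likelihood ratio of a positive = 0.9/0.03 = 30.
Target odds: 0.95 ÷ 0.05 = 19.
Need (3/9997) × 30ⁿ ≥ 19, i.e. 30ⁿ ≥ 189943/3.
30³ = 27000 falls short of 189943/3 but 30⁴ = 810000 reaches it, so n = 4.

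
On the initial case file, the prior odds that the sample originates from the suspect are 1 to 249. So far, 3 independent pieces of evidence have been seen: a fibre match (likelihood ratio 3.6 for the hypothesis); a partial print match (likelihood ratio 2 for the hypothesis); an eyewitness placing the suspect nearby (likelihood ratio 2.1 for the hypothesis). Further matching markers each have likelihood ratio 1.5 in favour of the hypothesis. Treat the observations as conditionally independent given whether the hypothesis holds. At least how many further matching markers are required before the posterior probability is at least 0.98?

Prior odds = 1/249.
Combined Bayes factor of the evidence already in hand = 3.6 × 2 × 2.1 = 15.12.
Odds after that evidence = (1/249) × 15.12 = 126/2075.
Target odds = 0.98/0.02 = 49.
Need 1.5ⁿ ≥ 49 ÷ (126/2075) = 14525/18.
1.5¹⁶ = 43046721/65536 falls short of 14525/18 but 1.5¹⁷ = 129140163/131072 reaches it, so n = 17.

17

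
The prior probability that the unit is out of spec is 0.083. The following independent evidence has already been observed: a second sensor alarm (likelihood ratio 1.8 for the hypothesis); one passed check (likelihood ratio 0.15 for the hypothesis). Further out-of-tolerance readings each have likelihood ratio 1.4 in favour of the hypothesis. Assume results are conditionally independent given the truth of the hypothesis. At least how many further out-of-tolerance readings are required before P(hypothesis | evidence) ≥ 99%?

25

Prior odds = 0.083/0.917 = 83/917.
Combined Bayes factor of the evidence already in hand = 1.8 × 0.15 = 0.27.
Odds after that evidence = (83/917) × 0.27 = 2241/91700.
Target odds = 0.99/0.01 = 99.
Need 1.4ⁿ ≥ 99 ÷ (2241/91700) = 1008700/249.
1.4²⁴ ≈3214.2 falls short of 1008700/249 but 1.4²⁵ ≈4499.88 reaches it, so n = 25.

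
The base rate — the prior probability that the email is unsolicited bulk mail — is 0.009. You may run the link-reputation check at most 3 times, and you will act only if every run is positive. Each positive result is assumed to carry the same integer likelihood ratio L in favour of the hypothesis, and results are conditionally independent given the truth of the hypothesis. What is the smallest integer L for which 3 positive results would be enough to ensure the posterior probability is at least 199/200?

28

Prior odds = 0.009/0.991 = 9/991.
Target odds = 0.995/0.005 = 199.
Need L³ ≥ 199 ÷ (9/991) = 197209/9.
27³ = 19683 < 197209/9 ≤ 21952 = 28³, so L = 28.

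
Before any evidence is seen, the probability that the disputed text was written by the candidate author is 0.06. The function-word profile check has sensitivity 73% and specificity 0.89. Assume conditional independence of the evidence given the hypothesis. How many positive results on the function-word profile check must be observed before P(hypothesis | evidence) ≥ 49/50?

Prior odds = 0.06/0.94 = 3/47.
False-positive rate = 1 − 0.89 = 0.11; likelihood ratio of a positive = 0.73/0.11 = 73/11.
Target posterior odds = 0.98/0.02 = 49.
Need (3/47) × (73/11)ⁿ ≥ 49, i.e. (73/11)ⁿ ≥ 2303/3.
(73/11)³ = 389017/1331 falls short of 2303/3 but (73/11)⁴ = 28398241/14641 reaches it, so n = 4.

4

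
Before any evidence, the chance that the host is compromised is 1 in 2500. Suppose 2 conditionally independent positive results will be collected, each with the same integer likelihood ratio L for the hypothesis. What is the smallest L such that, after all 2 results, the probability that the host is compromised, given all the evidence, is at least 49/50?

350

Prior odds = 0.0004/0.9996 = 1/2499.
Target odds = 0.98/0.02 = 49.
Need L² ≥ 49 ÷ (1/2499) = 122451.
349² = 121801 < 122451 ≤ 122500 = 350², so L = 350.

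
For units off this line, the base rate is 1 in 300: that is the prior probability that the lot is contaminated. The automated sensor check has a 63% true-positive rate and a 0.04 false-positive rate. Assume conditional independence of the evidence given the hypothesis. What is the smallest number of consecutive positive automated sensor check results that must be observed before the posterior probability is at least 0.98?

Prior odds = (1/300)/(299/300) = 1/299.
Likelihood ratio of a positive result = 0.63/0.04 = 15.75.
Target odds: 0.98 ÷ 0.02 = 49.
Need (1/299) × 15.75ⁿ ≥ 49, i.e. 15.75ⁿ ≥ 14651.
15.75³ = 3906.984375 falls short of 14651 but 15.75⁴ = 15752961/256 reaches it, so n = 4.

4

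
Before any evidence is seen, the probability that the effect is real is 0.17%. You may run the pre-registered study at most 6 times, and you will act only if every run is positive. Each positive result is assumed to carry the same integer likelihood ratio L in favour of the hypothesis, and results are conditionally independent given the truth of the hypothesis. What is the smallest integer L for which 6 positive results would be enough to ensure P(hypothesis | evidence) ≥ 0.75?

4

Prior odds = 0.0017/0.9983 = 17/9983.
Target odds = 0.75/0.25 = 3.
Need L⁶ ≥ 3 ÷ (17/9983) = 29949/17.
3⁶ = 729 < 29949/17 ≤ 4096 = 4⁶, so L = 4.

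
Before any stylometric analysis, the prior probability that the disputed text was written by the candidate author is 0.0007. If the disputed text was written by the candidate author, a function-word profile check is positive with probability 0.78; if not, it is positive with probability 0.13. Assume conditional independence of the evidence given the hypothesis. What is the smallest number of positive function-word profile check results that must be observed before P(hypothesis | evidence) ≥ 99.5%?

8

Prior odds: 0.0007 ÷ 0.9993 = 7/9993.
Likelihood ratio of a positive = 0.78/0.13 = 6.
Target posterior odds = 0.995/0.005 = 199.
Require 6ⁿ ≥ 199 ÷ (7/9993) = 1988607/7.
6⁷ = 279936 falls short of 1988607/7 but 6⁸ = 1679616 reaches it, so n = 8.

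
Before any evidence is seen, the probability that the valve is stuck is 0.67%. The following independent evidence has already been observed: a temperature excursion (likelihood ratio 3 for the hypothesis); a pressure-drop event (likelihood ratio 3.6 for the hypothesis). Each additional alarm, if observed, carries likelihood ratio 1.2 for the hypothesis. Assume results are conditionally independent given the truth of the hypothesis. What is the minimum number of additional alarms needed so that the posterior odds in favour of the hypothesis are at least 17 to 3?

24

Prior odds = 0.0067/0.9933 = 67/9933.
Combined Bayes factor of the evidence already in hand = 3 × 3.6 = 10.8.
Odds after that evidence = (67/9933) × 10.8 = 1206/16555.
Target odds = 17/3.
Need 1.2ⁿ ≥ 17/3 ÷ (1206/16555) = 281435/3618.
1.2²³ ≈66.2474 falls short of 281435/3618 but 1.2²⁴ ≈79.4968 reaches it, so n = 24.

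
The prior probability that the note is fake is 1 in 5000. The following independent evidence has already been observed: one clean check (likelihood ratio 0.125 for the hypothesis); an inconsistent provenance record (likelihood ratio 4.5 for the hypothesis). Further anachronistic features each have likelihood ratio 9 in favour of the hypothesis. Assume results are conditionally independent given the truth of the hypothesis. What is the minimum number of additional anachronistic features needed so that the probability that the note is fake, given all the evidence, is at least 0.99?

7

Prior odds = 0.0002/0.9998 = 1/4999.
Combined Bayes factor of the evidence already in hand = 0.125 × 4.5 = 0.5625.
Odds after that evidence = (1/4999) × 0.5625 = 9/79984.
Target odds = 0.99/0.01 = 99.
Need 9ⁿ ≥ 99 ÷ (9/79984) = 879824.
9⁶ = 531441 falls short of 879824 but 9⁷ = 4782969 reaches it, so n = 7.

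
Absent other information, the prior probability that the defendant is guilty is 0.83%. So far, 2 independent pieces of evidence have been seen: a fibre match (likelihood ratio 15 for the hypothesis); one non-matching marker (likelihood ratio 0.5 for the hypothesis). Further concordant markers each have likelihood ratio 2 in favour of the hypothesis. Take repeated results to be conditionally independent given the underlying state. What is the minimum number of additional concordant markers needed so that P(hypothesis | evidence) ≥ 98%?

Prior odds = 0.0083/0.9917 = 83/9917.
Combined Bayes factor of the evidence already in hand = 15 × 0.5 = 7.5.
Odds after that evidence = (83/9917) × 7.5 = 1245/19834.
Target odds = 0.98/0.02 = 49.
Need 2ⁿ ≥ 49 ÷ (1245/19834) = 971866/1245.
2⁹ = 512 falls short of 971866/1245 but 2¹⁰ = 1024 reaches it, so n = 10.

10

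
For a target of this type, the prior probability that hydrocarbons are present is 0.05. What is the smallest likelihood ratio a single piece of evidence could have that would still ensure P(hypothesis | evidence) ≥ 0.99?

Prior odds = 0.05/0.95 = 1/19.
Target odds = 0.99/0.01 = 99.
Required Bayes factor = 99 ÷ (1/19) = 1881.

1881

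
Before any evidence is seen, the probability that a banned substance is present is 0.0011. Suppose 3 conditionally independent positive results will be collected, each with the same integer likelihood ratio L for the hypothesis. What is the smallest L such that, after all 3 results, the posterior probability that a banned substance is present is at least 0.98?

Prior odds = 0.0011/0.9989 = 11/9989.
Target odds = 0.98/0.02 = 49.
Need L³ ≥ 49 ÷ (11/9989) = 489461/11.
35³ = 42875 < 489461/11 ≤ 46656 = 36³, so L = 36.

36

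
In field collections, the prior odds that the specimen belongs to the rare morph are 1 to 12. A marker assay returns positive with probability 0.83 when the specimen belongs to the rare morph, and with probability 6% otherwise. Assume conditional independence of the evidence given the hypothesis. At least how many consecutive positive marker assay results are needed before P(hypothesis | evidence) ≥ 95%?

3

Prior odds = 1/12.
Likelihood ratio of a positive result = 0.83/0.06 = 83/6.
Target odds: 0.95 ÷ 0.05 = 19.
Need (1/12) × (83/6)ⁿ ≥ 19, i.e. (83/6)ⁿ ≥ 228.
(83/6)² = 6889/36 falls short of 228 but (83/6)³ = 571787/216 reaches it, so n = 3.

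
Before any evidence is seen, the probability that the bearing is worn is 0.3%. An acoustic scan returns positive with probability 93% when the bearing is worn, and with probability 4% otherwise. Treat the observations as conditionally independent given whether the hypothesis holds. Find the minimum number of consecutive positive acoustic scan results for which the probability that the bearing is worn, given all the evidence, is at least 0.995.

Prior odds: 0.003 ÷ 0.997 = 3/997.
Likelihood ratio of a positive result = 0.93/0.04 = 23.25.
Target odds: 0.995 ÷ 0.005 = 199.
Need (3/997) × 23.25ⁿ ≥ 199, i.e. 23.25ⁿ ≥ 198403/3.
23.25³ = 804357/64 falls short of 198403/3 but 23.25⁴ = 74805201/256 reaches it, so n = 4.

4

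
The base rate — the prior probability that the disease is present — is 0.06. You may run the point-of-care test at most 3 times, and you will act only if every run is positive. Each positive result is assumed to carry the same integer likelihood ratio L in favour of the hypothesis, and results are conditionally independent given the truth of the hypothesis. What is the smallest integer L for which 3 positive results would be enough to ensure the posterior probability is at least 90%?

6

Prior odds = 0.06/0.94 = 3/47.
Target odds = 0.9/0.1 = 9.
Need L³ ≥ 9 ÷ (3/47) = 141.
5³ = 125 < 141 ≤ 216 = 6³, so L = 6.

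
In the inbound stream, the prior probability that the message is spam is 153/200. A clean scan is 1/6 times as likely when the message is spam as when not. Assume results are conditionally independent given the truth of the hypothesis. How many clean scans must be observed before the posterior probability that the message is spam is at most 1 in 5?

Prior odds = 0.765/0.235 = 153/47.
Likelihood ratio per clean scan = 1/6.
Target posterior odds = 0.2/0.8 = 0.25.
Require (1/6)ⁿ ≤ 0.25 ÷ (153/47) = 47/612.
(1/6)¹ = 1/6 is still above 47/612 but (1/6)² = 1/36 is at or below it, so n = 2.

2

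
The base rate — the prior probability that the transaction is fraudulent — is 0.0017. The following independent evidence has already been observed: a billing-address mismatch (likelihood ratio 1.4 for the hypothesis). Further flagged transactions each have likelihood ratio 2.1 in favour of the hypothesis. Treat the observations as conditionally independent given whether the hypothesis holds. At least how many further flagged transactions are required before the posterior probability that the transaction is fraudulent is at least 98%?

Prior odds = 0.0017/0.9983 = 17/9983.
Bayes factor of the evidence already in hand = 1.4.
Odds after that evidence = (17/9983) × 1.4 = 119/49915.
Target odds = 0.98/0.02 = 49.
Need 2.1ⁿ ≥ 49 ÷ (119/49915) = 349405/17.
2.1¹³ ≈15447.2 falls short of 349405/17 but 2.1¹⁴ ≈32439.2 reaches it, so n = 14.

14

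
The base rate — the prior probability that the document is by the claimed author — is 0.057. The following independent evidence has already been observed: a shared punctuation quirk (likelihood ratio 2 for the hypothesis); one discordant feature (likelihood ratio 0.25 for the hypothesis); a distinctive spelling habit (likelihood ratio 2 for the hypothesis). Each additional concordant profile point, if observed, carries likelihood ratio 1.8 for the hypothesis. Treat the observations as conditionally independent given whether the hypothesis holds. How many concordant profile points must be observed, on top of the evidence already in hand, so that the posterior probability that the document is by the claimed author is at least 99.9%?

Prior odds = 0.057/0.943 = 57/943.
Combined Bayes factor of the evidence already in hand = 2 × 0.25 × 2 = 1.
Odds after that evidence = (57/943) × 1 = 57/943.
Target odds = 0.999/0.001 = 999.
Need 1.8ⁿ ≥ 999 ÷ (57/943) = 314019/19.
1.8¹⁶ ≈12144 falls short of 314019/19 but 1.8¹⁷ ≈21859.1 reaches it, so n = 17.

17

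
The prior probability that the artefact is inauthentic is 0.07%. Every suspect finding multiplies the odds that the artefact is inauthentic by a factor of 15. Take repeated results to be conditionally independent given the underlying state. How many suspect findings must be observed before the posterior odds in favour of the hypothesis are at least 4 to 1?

4

Prior odds = 0.0007/0.9993 = 7/9993.
Likelihood ratio per suspect finding = 15.
Target odds = 4.
Require 15ⁿ ≥ 4 ÷ (7/9993) = 39972/7.
15³ = 3375 falls short of 39972/7 but 15⁴ = 50625 reaches it, so n = 4.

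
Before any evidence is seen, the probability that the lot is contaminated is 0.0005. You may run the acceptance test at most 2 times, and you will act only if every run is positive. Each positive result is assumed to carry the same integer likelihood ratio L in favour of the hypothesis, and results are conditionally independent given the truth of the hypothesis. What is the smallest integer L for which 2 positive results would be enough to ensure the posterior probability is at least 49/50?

Prior odds = 0.0005/0.9995 = 1/1999.
Target odds = 0.98/0.02 = 49.
Need L² ≥ 49 ÷ (1/1999) = 97951.
312² = 97344 < 97951 ≤ 97969 = 313², so L = 313.

313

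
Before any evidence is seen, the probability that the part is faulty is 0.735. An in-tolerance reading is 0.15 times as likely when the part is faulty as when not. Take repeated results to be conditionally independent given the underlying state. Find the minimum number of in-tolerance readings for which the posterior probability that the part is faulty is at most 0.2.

2

Prior odds: 0.735 ÷ 0.265 = 147/53.
Likelihood ratio per in-tolerance reading = 0.15.
Target posterior odds = 0.2/0.8 = 0.25.
Need (147/53) × 0.15ⁿ ≤ 0.25, i.e. 0.15ⁿ ≤ 53/588.
0.15¹ = 0.15 is still above 53/588 but 0.15² = 0.0225 is at or below it, so n = 2.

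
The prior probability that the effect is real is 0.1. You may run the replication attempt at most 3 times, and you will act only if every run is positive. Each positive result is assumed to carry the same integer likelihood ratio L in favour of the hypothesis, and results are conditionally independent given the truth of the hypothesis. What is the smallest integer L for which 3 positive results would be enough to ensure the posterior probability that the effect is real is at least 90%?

5

Prior odds = 0.1/0.9 = 1/9.
Target odds = 0.9/0.1 = 9.
Need L³ ≥ 9 ÷ (1/9) = 81.
4³ = 64 < 81 ≤ 125 = 5³, so L = 5.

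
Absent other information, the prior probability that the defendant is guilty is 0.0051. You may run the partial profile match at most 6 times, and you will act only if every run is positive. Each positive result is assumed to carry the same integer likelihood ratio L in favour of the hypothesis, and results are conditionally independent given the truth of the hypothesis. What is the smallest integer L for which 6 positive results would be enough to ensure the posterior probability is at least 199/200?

6

Prior odds = 0.0051/0.9949 = 51/9949.
Target odds = 0.995/0.005 = 199.
Need L⁶ ≥ 199 ÷ (51/9949) = 1979851/51.
5⁶ = 15625 < 1979851/51 ≤ 46656 = 6⁶, so L = 6.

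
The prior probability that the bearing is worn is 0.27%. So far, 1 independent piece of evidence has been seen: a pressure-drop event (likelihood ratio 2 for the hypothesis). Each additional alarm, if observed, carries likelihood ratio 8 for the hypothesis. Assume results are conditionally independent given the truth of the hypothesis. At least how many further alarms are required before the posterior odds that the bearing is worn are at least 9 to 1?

Prior odds = 0.0027/0.9973 = 27/9973.
Bayes factor of the evidence already in hand = 2.
Odds after that evidence = (27/9973) × 2 = 54/9973.
Target odds = 9.
Need 8ⁿ ≥ 9 ÷ (54/9973) = 9973/6.
8³ = 512 falls short of 9973/6 but 8⁴ = 4096 reaches it, so n = 4.

4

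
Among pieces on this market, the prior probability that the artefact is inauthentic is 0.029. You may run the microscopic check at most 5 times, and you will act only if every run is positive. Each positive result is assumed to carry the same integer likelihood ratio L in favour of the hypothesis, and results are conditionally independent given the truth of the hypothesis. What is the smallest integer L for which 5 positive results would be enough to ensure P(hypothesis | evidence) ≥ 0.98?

5

Prior odds = 0.029/0.971 = 29/971.
Target odds = 0.98/0.02 = 49.
Need L⁵ ≥ 49 ÷ (29/971) = 47579/29.
4⁵ = 1024 < 47579/29 ≤ 3125 = 5⁵, so L = 5.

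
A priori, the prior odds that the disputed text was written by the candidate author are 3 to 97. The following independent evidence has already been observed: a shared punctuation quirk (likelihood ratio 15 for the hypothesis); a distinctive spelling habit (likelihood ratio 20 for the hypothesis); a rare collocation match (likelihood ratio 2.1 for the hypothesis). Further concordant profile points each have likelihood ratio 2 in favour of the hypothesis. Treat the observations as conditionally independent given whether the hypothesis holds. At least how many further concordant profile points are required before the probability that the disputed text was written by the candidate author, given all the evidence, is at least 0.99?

3

Prior odds = 3/97.
Combined Bayes factor of the evidence already in hand = 15 × 20 × 2.1 = 630.
Odds after that evidence = (3/97) × 630 = 1890/97.
Target odds = 0.99/0.01 = 99.
Need 2ⁿ ≥ 99 ÷ (1890/97) = 1067/210.
2² = 4 falls short of 1067/210 but 2³ = 8 reaches it, so n = 3.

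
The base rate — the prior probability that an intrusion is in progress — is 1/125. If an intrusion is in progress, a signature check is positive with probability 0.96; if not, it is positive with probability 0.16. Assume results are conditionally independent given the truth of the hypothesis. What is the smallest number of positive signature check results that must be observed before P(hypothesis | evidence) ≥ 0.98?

5

Prior odds: 0.008 ÷ 0.992 = 1/124.
Likelihood ratio of a positive = 0.96/0.16 = 6.
Target odds: 0.98 ÷ 0.02 = 49.
Need (1/124) × 6ⁿ ≥ 49, i.e. 6ⁿ ≥ 6076.
6⁴ = 1296 falls short of 6076 but 6⁵ = 7776 reaches it, so n = 5.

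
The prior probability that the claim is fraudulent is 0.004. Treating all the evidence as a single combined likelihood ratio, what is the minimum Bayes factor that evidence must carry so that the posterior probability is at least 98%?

12201

Prior odds = 0.004/0.996 = 1/249.
Target odds = 0.98/0.02 = 49.
Required Bayes factor = 49 ÷ (1/249) = 12201.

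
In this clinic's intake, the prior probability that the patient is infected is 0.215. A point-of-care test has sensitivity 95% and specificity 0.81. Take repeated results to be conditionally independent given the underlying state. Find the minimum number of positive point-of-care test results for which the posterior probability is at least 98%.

Prior odds = 0.215/0.785 = 43/157.
False-positive rate = 1 − 0.81 = 0.19; likelihood ratio of a positive = 0.95/0.19 = 5.
Target posterior odds = 0.98/0.02 = 49.
Require 5ⁿ ≥ 49 ÷ (43/157) = 7693/43.
5³ = 125 falls short of 7693/43 but 5⁴ = 625 reaches it, so n = 4.

4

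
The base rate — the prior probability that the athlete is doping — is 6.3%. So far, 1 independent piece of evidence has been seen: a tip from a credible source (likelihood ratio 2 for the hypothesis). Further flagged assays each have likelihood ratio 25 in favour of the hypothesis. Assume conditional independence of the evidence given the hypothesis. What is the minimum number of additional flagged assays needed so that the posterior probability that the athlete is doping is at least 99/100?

Prior odds = 0.063/0.937 = 63/937.
Bayes factor of the evidence already in hand = 2.
Odds after that evidence = (63/937) × 2 = 126/937.
Target odds = 0.99/0.01 = 99.
Need 25ⁿ ≥ 99 ÷ (126/937) = 10307/14.
25² = 625 falls short of 10307/14 but 25³ = 15625 reaches it, so n = 3.

3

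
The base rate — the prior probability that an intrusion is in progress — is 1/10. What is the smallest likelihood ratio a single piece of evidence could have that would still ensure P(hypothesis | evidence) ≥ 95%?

Prior odds = 0.1/0.9 = 1/9.
Target odds = 0.95/0.05 = 19.
Required Bayes factor = 19 ÷ (1/9) = 171.

171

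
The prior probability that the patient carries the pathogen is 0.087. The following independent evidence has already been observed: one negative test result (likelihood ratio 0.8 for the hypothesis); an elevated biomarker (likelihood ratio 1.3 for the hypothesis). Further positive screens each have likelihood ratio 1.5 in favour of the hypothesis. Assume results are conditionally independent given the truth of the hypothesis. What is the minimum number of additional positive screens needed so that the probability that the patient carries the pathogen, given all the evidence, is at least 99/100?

18

Prior odds = 0.087/0.913 = 87/913.
Combined Bayes factor of the evidence already in hand = 0.8 × 1.3 = 1.04.
Odds after that evidence = (87/913) × 1.04 = 2262/22825.
Target odds = 0.99/0.01 = 99.
Need 1.5ⁿ ≥ 99 ÷ (2262/22825) = 753225/754.
1.5¹⁷ = 129140163/131072 falls short of 753225/754 but 1.5¹⁸ = 387420489/262144 reaches it, so n = 18.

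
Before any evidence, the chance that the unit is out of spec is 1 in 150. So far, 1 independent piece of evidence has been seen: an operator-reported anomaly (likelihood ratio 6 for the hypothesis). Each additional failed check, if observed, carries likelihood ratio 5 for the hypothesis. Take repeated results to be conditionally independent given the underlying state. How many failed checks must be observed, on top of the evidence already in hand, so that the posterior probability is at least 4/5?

3

Prior odds = (1/150)/(149/150) = 1/149.
Bayes factor of the evidence already in hand = 6.
Odds after that evidence = (1/149) × 6 = 6/149.
Target odds = 0.8/0.2 = 4.
Need 5ⁿ ≥ 4 ÷ (6/149) = 298/3.
5² = 25 falls short of 298/3 but 5³ = 125 reaches it, so n = 3.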